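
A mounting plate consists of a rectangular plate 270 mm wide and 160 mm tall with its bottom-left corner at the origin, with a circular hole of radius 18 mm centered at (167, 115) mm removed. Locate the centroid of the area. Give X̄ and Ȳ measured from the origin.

Part | A | x̄ᵢ | ȳᵢ | A·x̄ᵢ | A·ȳᵢ
plate | 43200.00 | 135.00 | 80.00 | 5832000.00 | 3456000.00
hole | -1017.88 | 167.00 | 115.00 | -169985.30 | -117055.74
Σ | 42182.12 |  |  | 5662014.70 | 3338944.26
X̄ = 5662014.70 / 42182.12 = 134.23 mm
Ȳ = 3338944.26 / 42182.12 = 79.16 mm

X̄ = 134.23 mm, Ȳ = 79.16 mm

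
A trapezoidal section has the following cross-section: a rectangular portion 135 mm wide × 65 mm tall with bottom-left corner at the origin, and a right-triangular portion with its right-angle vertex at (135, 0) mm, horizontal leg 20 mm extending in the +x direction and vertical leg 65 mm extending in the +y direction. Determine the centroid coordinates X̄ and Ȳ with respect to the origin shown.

X̄ = 72.61 mm, Ȳ = 31.75 mm

rectangular portion: A = 135 × 65 = 8775.00, centroid at (67.50, 32.50).
triangular portion: A = ½·20·65 = 650.00, centroid at (141.67, 21.67).
ΣA = 9425.00 mm², ΣAX̄ = 684395.83 mm³, ΣAȲ = 299270.83 mm³.
X̄ = 684395.83/9425.00 = 72.61 mm; Ȳ = 299270.83/9425.00 = 31.75 mm.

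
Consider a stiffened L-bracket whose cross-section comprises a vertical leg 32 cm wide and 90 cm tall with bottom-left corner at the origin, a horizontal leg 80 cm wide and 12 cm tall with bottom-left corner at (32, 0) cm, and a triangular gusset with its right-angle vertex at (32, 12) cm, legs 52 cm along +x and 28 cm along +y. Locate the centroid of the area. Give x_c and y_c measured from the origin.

x_c = 33.08 cm, y_c = 33.03 cm

Part | A | x̄ᵢ | ȳᵢ | A·x̄ᵢ | A·ȳᵢ
vertical leg | 2880.00 | 16.00 | 45.00 | 46080.00 | 129600.00
horizontal leg | 960.00 | 72.00 | 6.00 | 69120.00 | 5760.00
gusset | 728.00 | 49.33 | 21.33 | 35914.67 | 15530.67
Σ | 4568.00 |  |  | 151114.67 | 150890.67
x_c = 151114.67 / 4568.00 = 33.08 cm
y_c = 150890.67 / 4568.00 = 33.03 cm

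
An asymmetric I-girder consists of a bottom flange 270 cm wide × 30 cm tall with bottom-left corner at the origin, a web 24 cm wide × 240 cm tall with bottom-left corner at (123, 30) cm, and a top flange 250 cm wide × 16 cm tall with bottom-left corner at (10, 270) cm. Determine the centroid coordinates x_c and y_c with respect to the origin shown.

bottom flange: A = 270 × 30 = 8100.00, centroid at (135.00, 15.00).
web: A = 24 × 240 = 5760.00, centroid at (135.00, 150.00).
top flange: A = 250 × 16 = 4000.00, centroid at (135.00, 278.00).
ΣA = 17860.00 cm², ΣAx_c = 2411100.00 cm³, ΣAy_c = 2097500.00 cm³.
x_c = 2411100.00/17860.00 = 135.00 cm; y_c = 2097500.00/17860.00 = 117.44 cm.

x_c = 135.00 cm, y_c = 117.44 cm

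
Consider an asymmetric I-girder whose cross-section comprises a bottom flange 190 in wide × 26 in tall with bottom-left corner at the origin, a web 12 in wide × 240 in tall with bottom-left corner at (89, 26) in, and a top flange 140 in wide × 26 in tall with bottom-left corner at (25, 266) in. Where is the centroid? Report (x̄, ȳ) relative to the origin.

x̄ = 95.00 in, ȳ = 130.91 in

bottom flange: A = 190 × 26 = 4940.00, centroid at (95.00, 13.00).
web: A = 12 × 240 = 2880.00, centroid at (95.00, 146.00).
top flange: A = 140 × 26 = 3640.00, centroid at (95.00, 279.00).
ΣA = 11460.00 in², ΣAx̄ = 1088700.00 in³, ΣAȳ = 1500260.00 in³.
x̄ = 1088700.00/11460.00 = 95.00 in; ȳ = 1500260.00/11460.00 = 130.91 in.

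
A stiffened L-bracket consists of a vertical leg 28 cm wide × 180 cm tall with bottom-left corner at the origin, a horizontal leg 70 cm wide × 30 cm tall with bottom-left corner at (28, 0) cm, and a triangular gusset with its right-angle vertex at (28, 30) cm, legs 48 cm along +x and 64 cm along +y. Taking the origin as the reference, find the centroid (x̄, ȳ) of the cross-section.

vertical leg: A = 28 × 180 = 5040.00, centroid at (14.00, 90.00).
horizontal leg: A = 70 × 30 = 2100.00, centroid at (63.00, 15.00).
gusset: A = ½·48·64 = 1536.00, centroid at (44.00, 51.33).
ΣA = 8676.00 cm²
ΣAx̄ = (5040.00)(14.00) + (2100.00)(63.00) + (1536.00)(44.00) = 270444.00 cm³
ΣAȳ = (5040.00)(90.00) + (2100.00)(15.00) + (1536.00)(51.33) = 563948.00 cm³
x̄ = 270444.00 / 8676.00 = 31.17 cm
ȳ = 563948.00 / 8676.00 = 65.00 cm

x̄ = 31.17 cm, ȳ = 65.00 cm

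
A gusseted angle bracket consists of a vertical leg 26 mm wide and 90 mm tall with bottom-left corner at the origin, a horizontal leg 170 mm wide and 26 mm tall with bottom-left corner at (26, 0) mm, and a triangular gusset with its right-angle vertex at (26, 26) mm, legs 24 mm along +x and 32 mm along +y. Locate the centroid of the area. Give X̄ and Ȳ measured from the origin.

vertical leg: A = 26 × 90 = 2340.00, centroid at (13.00, 45.00).
horizontal leg: A = 170 × 26 = 4420.00, centroid at (111.00, 13.00).
gusset: A = ½·24·32 = 384.00, centroid at (34.00, 36.67).
ΣA = 7144.00 mm²
ΣAX̄ = (2340.00)(13.00) + (4420.00)(111.00) + (384.00)(34.00) = 534096.00 mm³
ΣAȲ = (2340.00)(45.00) + (4420.00)(13.00) + (384.00)(36.67) = 176840.00 mm³
X̄ = 534096.00 / 7144.00 = 74.76 mm
Ȳ = 176840.00 / 7144.00 = 24.75 mm

X̄ = 74.76 mm, Ȳ = 24.75 mm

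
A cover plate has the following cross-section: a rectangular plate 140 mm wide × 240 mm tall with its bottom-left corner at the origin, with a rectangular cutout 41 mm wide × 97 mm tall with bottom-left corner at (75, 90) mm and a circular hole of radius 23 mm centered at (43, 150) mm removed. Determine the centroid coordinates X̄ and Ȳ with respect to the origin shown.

Part | A | x̄ᵢ | ȳᵢ | A·x̄ᵢ | A·ȳᵢ
plate | 33600.00 | 70.00 | 120.00 | 2352000.00 | 4032000.00
hole 1 | -3977.00 | 95.50 | 138.50 | -379803.50 | -550814.50
hole 2 | -1661.90 | 43.00 | 150.00 | -71461.81 | -249285.38
Σ | 27961.10 |  |  | 1900734.69 | 3231900.12
X̄ = 1900734.69 / 27961.10 = 67.98 mm
Ȳ = 3231900.12 / 27961.10 = 115.59 mm

X̄ = 67.98 mm, Ȳ = 115.59 mm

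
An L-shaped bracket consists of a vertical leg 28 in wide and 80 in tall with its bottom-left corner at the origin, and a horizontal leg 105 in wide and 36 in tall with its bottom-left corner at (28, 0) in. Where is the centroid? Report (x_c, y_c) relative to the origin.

x_c = 55.76 in, y_c = 26.19 in

Part | A | x̄ᵢ | ȳᵢ | A·x̄ᵢ | A·ȳᵢ
vertical leg | 2240.00 | 14.00 | 40.00 | 31360.00 | 89600.00
horizontal leg | 3780.00 | 80.50 | 18.00 | 304290.00 | 68040.00
Σ | 6020.00 |  |  | 335650.00 | 157640.00
x_c = 335650.00 / 6020.00 = 55.76 in
y_c = 157640.00 / 6020.00 = 26.19 in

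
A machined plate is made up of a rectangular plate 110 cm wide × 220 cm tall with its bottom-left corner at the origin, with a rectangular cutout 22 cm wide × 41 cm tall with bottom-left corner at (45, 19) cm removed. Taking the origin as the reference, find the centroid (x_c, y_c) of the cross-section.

plate: A = 110 × 220 = 24200.00, centroid at (55.00, 110.00).
hole: A = −(22 × 41) = -902.00, centroid at (56.00, 39.50).
ΣA = 23298.00 cm², ΣAx_c = 1280488.00 cm³, ΣAy_c = 2626371.00 cm³.
x_c = 1280488.00/23298.00 = 54.96 cm; y_c = 2626371.00/23298.00 = 112.73 cm.

x_c = 54.96 cm, y_c = 112.73 cm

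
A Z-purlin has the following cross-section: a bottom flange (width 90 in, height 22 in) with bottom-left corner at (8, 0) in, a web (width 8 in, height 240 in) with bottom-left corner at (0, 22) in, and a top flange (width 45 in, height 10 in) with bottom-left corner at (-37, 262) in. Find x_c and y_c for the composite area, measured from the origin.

x_c = 24.39 in, y_c = 95.30 in

bottom flange: A = 90 × 22 = 1980.00, centroid at (53.00, 11.00).
web: A = 8 × 240 = 1920.00, centroid at (4.00, 142.00).
top flange: A = 45 × 10 = 450.00, centroid at (-14.50, 267.00).
ΣA = 4350.00 in², ΣAx_c = 106095.00 in³, ΣAy_c = 414570.00 in³.
x_c = 106095.00/4350.00 = 24.39 in; y_c = 414570.00/4350.00 = 95.30 in.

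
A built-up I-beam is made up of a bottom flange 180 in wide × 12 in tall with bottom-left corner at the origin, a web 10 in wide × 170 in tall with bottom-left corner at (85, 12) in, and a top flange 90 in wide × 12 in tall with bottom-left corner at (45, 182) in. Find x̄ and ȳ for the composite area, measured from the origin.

x̄ = 90.00 in, ȳ = 77.11 in

Part | A | x̄ᵢ | ȳᵢ | A·x̄ᵢ | A·ȳᵢ
bottom flange | 2160.00 | 90.00 | 6.00 | 194400.00 | 12960.00
web | 1700.00 | 90.00 | 97.00 | 153000.00 | 164900.00
top flange | 1080.00 | 90.00 | 188.00 | 97200.00 | 203040.00
Σ | 4940.00 |  |  | 444600.00 | 380900.00
x̄ = 444600.00 / 4940.00 = 90.00 in
ȳ = 380900.00 / 4940.00 = 77.11 in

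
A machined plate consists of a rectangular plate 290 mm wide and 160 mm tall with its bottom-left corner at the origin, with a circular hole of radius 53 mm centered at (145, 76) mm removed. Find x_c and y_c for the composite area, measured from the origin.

x_c = 145.00 mm, y_c = 80.94 mm

plate: A = 290 × 160 = 46400.00, centroid at (145.00, 80.00).
hole: A = −π·53² = -8824.73, centroid at (145.00, 76.00).
ΣA = 37575.27 mm²
ΣAx_c = (46400.00)(145.00) + (-8824.73)(145.00) = 5448413.60 mm³
ΣAy_c = (46400.00)(80.00) + (-8824.73)(76.00) = 3041320.23 mm³
x_c = 5448413.60 / 37575.27 = 145.00 mm
y_c = 3041320.23 / 37575.27 = 80.94 mm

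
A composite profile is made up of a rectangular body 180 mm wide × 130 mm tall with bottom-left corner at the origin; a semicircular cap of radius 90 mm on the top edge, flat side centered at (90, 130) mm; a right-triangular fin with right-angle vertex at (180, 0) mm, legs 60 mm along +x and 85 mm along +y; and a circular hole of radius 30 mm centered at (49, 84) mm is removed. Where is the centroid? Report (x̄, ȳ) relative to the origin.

Part | A | x̄ᵢ | ȳᵢ | A·x̄ᵢ | A·ȳᵢ
rectangular body | 23400.00 | 90.00 | 65.00 | 2106000.00 | 1521000.00
semicircular top | 12723.45 | 90.00 | 168.20 | 1145110.52 | 2140048.53
triangular fin | 2550.00 | 200.00 | 28.33 | 510000.00 | 72250.00
hole | -2827.43 | 49.00 | 84.00 | -138544.24 | -237504.40
Σ | 35846.02 |  |  | 3622566.29 | 3495794.13
x̄ = 3622566.29 / 35846.02 = 101.06 mm
ȳ = 3495794.13 / 35846.02 = 97.52 mm

x̄ = 101.06 mm, ȳ = 97.52 mm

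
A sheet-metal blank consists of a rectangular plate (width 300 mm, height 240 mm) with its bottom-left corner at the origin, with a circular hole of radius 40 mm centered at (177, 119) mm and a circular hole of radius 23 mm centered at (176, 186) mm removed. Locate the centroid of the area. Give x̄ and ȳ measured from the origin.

Part | A | x̄ᵢ | ȳᵢ | A·x̄ᵢ | A·ȳᵢ
plate | 72000.00 | 150.00 | 120.00 | 10800000.00 | 8640000.00
hole 1 | -5026.55 | 177.00 | 119.00 | -889699.04 | -598159.24
hole 2 | -1661.90 | 176.00 | 186.00 | -292494.84 | -309113.87
Σ | 65311.55 |  |  | 9617806.12 | 7732726.89
x̄ = 9617806.12 / 65311.55 = 147.26 mm
ȳ = 7732726.89 / 65311.55 = 118.40 mm

x̄ = 147.26 mm, ȳ = 118.40 mm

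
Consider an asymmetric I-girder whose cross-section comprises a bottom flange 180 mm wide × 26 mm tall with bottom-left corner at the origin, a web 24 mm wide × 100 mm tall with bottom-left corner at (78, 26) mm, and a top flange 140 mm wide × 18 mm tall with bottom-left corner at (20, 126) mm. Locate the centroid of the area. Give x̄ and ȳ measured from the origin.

bottom flange: A = 180 × 26 = 4680.00, centroid at (90.00, 13.00).
web: A = 24 × 100 = 2400.00, centroid at (90.00, 76.00).
top flange: A = 140 × 18 = 2520.00, centroid at (90.00, 135.00).
ΣA = 9600.00 mm²
ΣAx̄ = (4680.00)(90.00) + (2400.00)(90.00) + (2520.00)(90.00) = 864000.00 mm³
ΣAȳ = (4680.00)(13.00) + (2400.00)(76.00) + (2520.00)(135.00) = 583440.00 mm³
x̄ = 864000.00 / 9600.00 = 90.00 mm
ȳ = 583440.00 / 9600.00 = 60.77 mm

x̄ = 90.00 mm, ȳ = 60.77 mm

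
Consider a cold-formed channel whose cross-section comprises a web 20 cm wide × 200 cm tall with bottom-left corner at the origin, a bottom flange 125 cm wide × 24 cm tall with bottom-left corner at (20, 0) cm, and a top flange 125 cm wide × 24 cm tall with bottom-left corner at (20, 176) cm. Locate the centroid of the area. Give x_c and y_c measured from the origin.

Part | A | x̄ᵢ | ȳᵢ | A·x̄ᵢ | A·ȳᵢ
web | 4000.00 | 10.00 | 100.00 | 40000.00 | 400000.00
bottom flange | 3000.00 | 82.50 | 12.00 | 247500.00 | 36000.00
top flange | 3000.00 | 82.50 | 188.00 | 247500.00 | 564000.00
Σ | 10000.00 |  |  | 535000.00 | 1000000.00
x_c = 535000.00 / 10000.00 = 53.50 cm
y_c = 1000000.00 / 10000.00 = 100.00 cm

x_c = 53.50 cm, y_c = 100.00 cm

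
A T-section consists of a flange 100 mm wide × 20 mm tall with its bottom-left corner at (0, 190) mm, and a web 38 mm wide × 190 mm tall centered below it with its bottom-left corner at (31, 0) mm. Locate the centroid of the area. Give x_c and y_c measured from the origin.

x_c = 50.00 mm, y_c = 117.78 mm

Part | A | x̄ᵢ | ȳᵢ | A·x̄ᵢ | A·ȳᵢ
web | 7220.00 | 50.00 | 95.00 | 361000.00 | 685900.00
flange | 2000.00 | 50.00 | 200.00 | 100000.00 | 400000.00
Σ | 9220.00 |  |  | 461000.00 | 1085900.00
x_c = 461000.00 / 9220.00 = 50.00 mm
y_c = 1085900.00 / 9220.00 = 117.78 mm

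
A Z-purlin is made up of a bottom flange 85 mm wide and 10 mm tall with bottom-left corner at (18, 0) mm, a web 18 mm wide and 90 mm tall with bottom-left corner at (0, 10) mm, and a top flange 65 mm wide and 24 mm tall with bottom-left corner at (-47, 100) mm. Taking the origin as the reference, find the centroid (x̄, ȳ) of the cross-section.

x̄ = 10.77 mm, ȳ = 66.52 mm

bottom flange: A = 85 × 10 = 850.00, centroid at (60.50, 5.00).
web: A = 18 × 90 = 1620.00, centroid at (9.00, 55.00).
top flange: A = 65 × 24 = 1560.00, centroid at (-14.50, 112.00).
ΣA = 4030.00 mm², ΣAx̄ = 43385.00 mm³, ΣAȳ = 268070.00 mm³.
x̄ = 43385.00/4030.00 = 10.77 mm; ȳ = 268070.00/4030.00 = 66.52 mm.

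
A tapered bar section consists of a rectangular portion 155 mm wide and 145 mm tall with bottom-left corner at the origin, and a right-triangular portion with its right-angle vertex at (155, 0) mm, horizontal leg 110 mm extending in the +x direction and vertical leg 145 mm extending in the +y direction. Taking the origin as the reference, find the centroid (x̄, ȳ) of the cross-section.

rectangular portion: A = 155 × 145 = 22475.00, centroid at (77.50, 72.50).
triangular portion: A = ½·110·145 = 7975.00, centroid at (191.67, 48.33).
ΣA = 30450.00 mm², ΣAx̄ = 3270354.17 mm³, ΣAȳ = 2014895.83 mm³.
x̄ = 3270354.17/30450.00 = 107.40 mm; ȳ = 2014895.83/30450.00 = 66.17 mm.

x̄ = 107.40 mm, ȳ = 66.17 mm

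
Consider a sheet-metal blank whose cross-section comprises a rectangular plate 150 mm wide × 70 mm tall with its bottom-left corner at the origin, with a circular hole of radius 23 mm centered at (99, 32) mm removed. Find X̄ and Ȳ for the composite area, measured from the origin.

plate: A = 150 × 70 = 10500.00, centroid at (75.00, 35.00).
hole: A = −π·23² = -1661.90, centroid at (99.00, 32.00).
ΣA = 8838.10 mm²
ΣAX̄ = (10500.00)(75.00) + (-1661.90)(99.00) = 622971.65 mm³
ΣAȲ = (10500.00)(35.00) + (-1661.90)(32.00) = 314319.12 mm³
X̄ = 622971.65 / 8838.10 = 70.49 mm
Ȳ = 314319.12 / 8838.10 = 35.56 mm

X̄ = 70.49 mm, Ȳ = 35.56 mm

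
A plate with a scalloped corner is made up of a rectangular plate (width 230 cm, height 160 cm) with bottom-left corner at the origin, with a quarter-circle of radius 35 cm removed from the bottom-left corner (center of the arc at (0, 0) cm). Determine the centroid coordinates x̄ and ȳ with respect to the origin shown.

plate: A = 230 × 160 = 36800.00, centroid at (115.00, 80.00).
removed quarter-circle: A = −¼π·35² = -962.11, centroid at (14.85, 14.85).
ΣA = 35837.89 cm²
ΣAx̄ = (36800.00)(115.00) + (-962.11)(14.85) = 4217708.33 cm³
ΣAȳ = (36800.00)(80.00) + (-962.11)(14.85) = 2929708.33 cm³
x̄ = 4217708.33 / 35837.89 = 117.69 cm
ȳ = 2929708.33 / 35837.89 = 81.75 cm

x̄ = 117.69 cm, ȳ = 81.75 cm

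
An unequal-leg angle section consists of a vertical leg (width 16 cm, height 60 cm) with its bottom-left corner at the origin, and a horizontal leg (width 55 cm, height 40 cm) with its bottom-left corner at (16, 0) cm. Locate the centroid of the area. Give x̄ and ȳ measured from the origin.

vertical leg: A = 16 × 60 = 960.00, centroid at (8.00, 30.00).
horizontal leg: A = 55 × 40 = 2200.00, centroid at (43.50, 20.00).
ΣA = 3160.00 cm²
ΣAx̄ = (960.00)(8.00) + (2200.00)(43.50) = 103380.00 cm³
ΣAȳ = (960.00)(30.00) + (2200.00)(20.00) = 72800.00 cm³
x̄ = 103380.00 / 3160.00 = 32.72 cm
ȳ = 72800.00 / 3160.00 = 23.04 cm

x̄ = 32.72 cm, ȳ = 23.04 cm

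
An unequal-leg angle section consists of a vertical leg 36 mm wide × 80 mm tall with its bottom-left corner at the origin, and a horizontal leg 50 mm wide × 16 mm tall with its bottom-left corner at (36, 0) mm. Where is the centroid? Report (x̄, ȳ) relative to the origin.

x̄ = 27.35 mm, ȳ = 33.04 mm

Part | A | x̄ᵢ | ȳᵢ | A·x̄ᵢ | A·ȳᵢ
vertical leg | 2880.00 | 18.00 | 40.00 | 51840.00 | 115200.00
horizontal leg | 800.00 | 61.00 | 8.00 | 48800.00 | 6400.00
Σ | 3680.00 |  |  | 100640.00 | 121600.00
x̄ = 100640.00 / 3680.00 = 27.35 mm
ȳ = 121600.00 / 3680.00 = 33.04 mm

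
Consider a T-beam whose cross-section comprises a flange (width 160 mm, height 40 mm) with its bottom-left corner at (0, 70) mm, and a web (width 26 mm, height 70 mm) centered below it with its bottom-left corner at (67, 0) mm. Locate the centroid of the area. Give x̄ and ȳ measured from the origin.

x̄ = 80.00 mm, ȳ = 77.82 mm

Part | A | x̄ᵢ | ȳᵢ | A·x̄ᵢ | A·ȳᵢ
web | 1820.00 | 80.00 | 35.00 | 145600.00 | 63700.00
flange | 6400.00 | 80.00 | 90.00 | 512000.00 | 576000.00
Σ | 8220.00 |  |  | 657600.00 | 639700.00
x̄ = 657600.00 / 8220.00 = 80.00 mm
ȳ = 639700.00 / 8220.00 = 77.82 mm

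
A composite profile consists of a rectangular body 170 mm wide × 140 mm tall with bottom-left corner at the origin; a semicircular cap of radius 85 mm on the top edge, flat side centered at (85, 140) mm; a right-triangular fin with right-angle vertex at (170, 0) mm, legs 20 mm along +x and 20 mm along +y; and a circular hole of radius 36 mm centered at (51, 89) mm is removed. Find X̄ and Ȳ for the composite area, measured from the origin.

X̄ = 90.01 mm, Ȳ = 105.61 mm

rectangular body: A = 170 × 140 = 23800.00, centroid at (85.00, 70.00).
semicircular top: A = ½π·85² = 11349.00, centroid at (85.00, 176.08).
triangular fin: A = ½·20·20 = 200.00, centroid at (176.67, 6.67).
hole: A = −π·36² = -4071.50, centroid at (51.00, 89.00).
ΣA = 31277.50 mm², ΣAX̄ = 2815351.92 mm³, ΣAȲ = 3303246.62 mm³.
X̄ = 2815351.92/31277.50 = 90.01 mm; Ȳ = 3303246.62/31277.50 = 105.61 mm.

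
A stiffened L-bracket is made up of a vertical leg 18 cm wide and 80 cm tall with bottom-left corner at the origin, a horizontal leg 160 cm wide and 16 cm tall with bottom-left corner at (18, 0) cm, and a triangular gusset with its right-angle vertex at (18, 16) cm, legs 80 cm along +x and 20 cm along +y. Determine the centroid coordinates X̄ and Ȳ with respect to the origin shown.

vertical leg: A = 18 × 80 = 1440.00, centroid at (9.00, 40.00).
horizontal leg: A = 160 × 16 = 2560.00, centroid at (98.00, 8.00).
gusset: A = ½·80·20 = 800.00, centroid at (44.67, 22.67).
ΣA = 4800.00 cm²
ΣAX̄ = (1440.00)(9.00) + (2560.00)(98.00) + (800.00)(44.67) = 299573.33 cm³
ΣAȲ = (1440.00)(40.00) + (2560.00)(8.00) + (800.00)(22.67) = 96213.33 cm³
X̄ = 299573.33 / 4800.00 = 62.41 cm
Ȳ = 96213.33 / 4800.00 = 20.04 cm

X̄ = 62.41 cm, Ȳ = 20.04 cm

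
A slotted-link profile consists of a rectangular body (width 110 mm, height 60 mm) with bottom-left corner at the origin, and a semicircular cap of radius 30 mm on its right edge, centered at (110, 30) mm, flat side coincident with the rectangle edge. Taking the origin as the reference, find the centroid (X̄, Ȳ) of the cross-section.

X̄ = 66.95 mm, Ȳ = 30.00 mm

rectangular body: A = 110 × 60 = 6600.00, centroid at (55.00, 30.00).
semicircular end: A = ½π·30² = 1413.72, centroid at (122.73, 30.00).
ΣA = 8013.72 mm², ΣAX̄ = 536508.84 mm³, ΣAȲ = 240411.50 mm³.
X̄ = 536508.84/8013.72 = 66.95 mm; Ȳ = 240411.50/8013.72 = 30.00 mm.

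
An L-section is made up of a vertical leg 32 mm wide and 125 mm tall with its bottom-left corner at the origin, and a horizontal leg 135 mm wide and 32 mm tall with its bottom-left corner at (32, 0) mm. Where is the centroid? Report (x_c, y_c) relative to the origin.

x_c = 59.36 mm, y_c = 38.36 mm

vertical leg: A = 32 × 125 = 4000.00, centroid at (16.00, 62.50).
horizontal leg: A = 135 × 32 = 4320.00, centroid at (99.50, 16.00).
ΣA = 8320.00 mm²
ΣAx_c = (4000.00)(16.00) + (4320.00)(99.50) = 493840.00 mm³
ΣAy_c = (4000.00)(62.50) + (4320.00)(16.00) = 319120.00 mm³
x_c = 493840.00 / 8320.00 = 59.36 mm
y_c = 319120.00 / 8320.00 = 38.36 mm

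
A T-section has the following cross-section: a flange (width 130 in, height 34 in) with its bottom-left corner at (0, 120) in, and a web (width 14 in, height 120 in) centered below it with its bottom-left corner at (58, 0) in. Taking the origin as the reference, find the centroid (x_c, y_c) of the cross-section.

x_c = 65.00 in, y_c = 115.79 in

web: A = 14 × 120 = 1680.00, centroid at (65.00, 60.00).
flange: A = 130 × 34 = 4420.00, centroid at (65.00, 137.00).
ΣA = 6100.00 in²
ΣAx_c = (1680.00)(65.00) + (4420.00)(65.00) = 396500.00 in³
ΣAy_c = (1680.00)(60.00) + (4420.00)(137.00) = 706340.00 in³
x_c = 396500.00 / 6100.00 = 65.00 in
y_c = 706340.00 / 6100.00 = 115.79 in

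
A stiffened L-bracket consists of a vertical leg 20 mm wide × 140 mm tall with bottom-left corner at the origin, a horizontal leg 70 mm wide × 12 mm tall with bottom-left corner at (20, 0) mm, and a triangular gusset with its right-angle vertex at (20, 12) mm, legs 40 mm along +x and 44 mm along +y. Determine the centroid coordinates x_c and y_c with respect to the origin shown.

vertical leg: A = 20 × 140 = 2800.00, centroid at (10.00, 70.00).
horizontal leg: A = 70 × 12 = 840.00, centroid at (55.00, 6.00).
gusset: A = ½·40·44 = 880.00, centroid at (33.33, 26.67).
ΣA = 4520.00 mm²
ΣAx_c = (2800.00)(10.00) + (840.00)(55.00) + (880.00)(33.33) = 103533.33 mm³
ΣAy_c = (2800.00)(70.00) + (840.00)(6.00) + (880.00)(26.67) = 224506.67 mm³
x_c = 103533.33 / 4520.00 = 22.91 mm
y_c = 224506.67 / 4520.00 = 49.67 mm

x_c = 22.91 mm, y_c = 49.67 mm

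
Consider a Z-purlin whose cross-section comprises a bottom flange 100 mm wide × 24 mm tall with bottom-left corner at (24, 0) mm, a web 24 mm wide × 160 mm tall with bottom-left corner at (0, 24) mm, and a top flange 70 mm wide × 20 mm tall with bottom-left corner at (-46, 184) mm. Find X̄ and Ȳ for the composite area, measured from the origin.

X̄ = 27.26 mm, Ȳ = 91.59 mm

Part | A | x̄ᵢ | ȳᵢ | A·x̄ᵢ | A·ȳᵢ
bottom flange | 2400.00 | 74.00 | 12.00 | 177600.00 | 28800.00
web | 3840.00 | 12.00 | 104.00 | 46080.00 | 399360.00
top flange | 1400.00 | -11.00 | 194.00 | -15400.00 | 271600.00
Σ | 7640.00 |  |  | 208280.00 | 699760.00
X̄ = 208280.00 / 7640.00 = 27.26 mm
Ȳ = 699760.00 / 7640.00 = 91.59 mm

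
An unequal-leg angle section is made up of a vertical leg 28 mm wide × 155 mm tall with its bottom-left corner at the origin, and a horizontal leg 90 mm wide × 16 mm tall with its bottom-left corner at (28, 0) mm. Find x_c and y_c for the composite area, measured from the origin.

x_c = 28.70 mm, y_c = 60.19 mm

vertical leg: A = 28 × 155 = 4340.00, centroid at (14.00, 77.50).
horizontal leg: A = 90 × 16 = 1440.00, centroid at (73.00, 8.00).
ΣA = 5780.00 mm²
ΣAx_c = (4340.00)(14.00) + (1440.00)(73.00) = 165880.00 mm³
ΣAy_c = (4340.00)(77.50) + (1440.00)(8.00) = 347870.00 mm³
x_c = 165880.00 / 5780.00 = 28.70 mm
y_c = 347870.00 / 5780.00 = 60.19 mm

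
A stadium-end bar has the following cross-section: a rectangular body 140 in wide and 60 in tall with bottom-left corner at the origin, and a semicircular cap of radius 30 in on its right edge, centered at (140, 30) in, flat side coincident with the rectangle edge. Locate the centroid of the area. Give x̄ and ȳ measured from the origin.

x̄ = 81.92 in, ȳ = 30.00 in

rectangular body: A = 140 × 60 = 8400.00, centroid at (70.00, 30.00).
semicircular end: A = ½π·30² = 1413.72, centroid at (152.73, 30.00).
ΣA = 9813.72 in²
ΣAx̄ = (8400.00)(70.00) + (1413.72)(152.73) = 803920.34 in³
ΣAȳ = (8400.00)(30.00) + (1413.72)(30.00) = 294411.50 in³
x̄ = 803920.34 / 9813.72 = 81.92 in
ȳ = 294411.50 / 9813.72 = 30.00 in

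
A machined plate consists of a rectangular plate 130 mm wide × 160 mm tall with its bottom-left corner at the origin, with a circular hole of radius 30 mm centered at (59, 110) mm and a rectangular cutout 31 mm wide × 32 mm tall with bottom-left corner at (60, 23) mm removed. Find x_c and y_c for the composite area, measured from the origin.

x_c = 65.39 mm, y_c = 77.40 mm

plate: A = 130 × 160 = 20800.00, centroid at (65.00, 80.00).
hole 1: A = −π·30² = -2827.43, centroid at (59.00, 110.00).
hole 2: A = −(31 × 32) = -992.00, centroid at (75.50, 39.00).
ΣA = 16980.57 mm², ΣAx_c = 1110285.43 mm³, ΣAy_c = 1314294.33 mm³.
x_c = 1110285.43/16980.57 = 65.39 mm; y_c = 1314294.33/16980.57 = 77.40 mm.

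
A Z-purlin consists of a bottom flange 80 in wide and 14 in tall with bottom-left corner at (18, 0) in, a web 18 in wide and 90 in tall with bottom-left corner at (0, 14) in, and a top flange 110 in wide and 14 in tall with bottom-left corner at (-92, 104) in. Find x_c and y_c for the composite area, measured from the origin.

x_c = 5.27 in, y_c = 64.10 in

bottom flange: A = 80 × 14 = 1120.00, centroid at (58.00, 7.00).
web: A = 18 × 90 = 1620.00, centroid at (9.00, 59.00).
top flange: A = 110 × 14 = 1540.00, centroid at (-37.00, 111.00).
ΣA = 4280.00 in², ΣAx_c = 22560.00 in³, ΣAy_c = 274360.00 in³.
x_c = 22560.00/4280.00 = 5.27 in; y_c = 274360.00/4280.00 = 64.10 in.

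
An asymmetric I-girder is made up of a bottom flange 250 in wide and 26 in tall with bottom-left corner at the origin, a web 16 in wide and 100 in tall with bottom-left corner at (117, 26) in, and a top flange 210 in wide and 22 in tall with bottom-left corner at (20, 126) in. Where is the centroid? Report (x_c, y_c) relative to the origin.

Part | A | x̄ᵢ | ȳᵢ | A·x̄ᵢ | A·ȳᵢ
bottom flange | 6500.00 | 125.00 | 13.00 | 812500.00 | 84500.00
web | 1600.00 | 125.00 | 76.00 | 200000.00 | 121600.00
top flange | 4620.00 | 125.00 | 137.00 | 577500.00 | 632940.00
Σ | 12720.00 |  |  | 1590000.00 | 839040.00
x_c = 1590000.00 / 12720.00 = 125.00 in
y_c = 839040.00 / 12720.00 = 65.96 in

x_c = 125.00 in, y_c = 65.96 in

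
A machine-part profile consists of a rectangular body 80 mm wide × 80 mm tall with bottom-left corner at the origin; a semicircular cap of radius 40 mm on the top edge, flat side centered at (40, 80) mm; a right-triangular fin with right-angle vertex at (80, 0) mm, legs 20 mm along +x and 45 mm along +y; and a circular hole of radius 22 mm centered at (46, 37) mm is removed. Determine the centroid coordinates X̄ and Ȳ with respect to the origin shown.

rectangular body: A = 80 × 80 = 6400.00, centroid at (40.00, 40.00).
semicircular top: A = ½π·40² = 2513.27, centroid at (40.00, 96.98).
triangular fin: A = ½·20·45 = 450.00, centroid at (86.67, 15.00).
hole: A = −π·22² = -1520.53, centroid at (46.00, 37.00).
ΣA = 7842.74 mm²
ΣAX̄ = (6400.00)(40.00) + (2513.27)(40.00) + (450.00)(86.67) + (-1520.53)(46.00) = 325586.55 mm³
ΣAȲ = (6400.00)(40.00) + (2513.27)(96.98) + (450.00)(15.00) + (-1520.53)(37.00) = 450218.96 mm³
X̄ = 325586.55 / 7842.74 = 41.51 mm
Ȳ = 450218.96 / 7842.74 = 57.41 mm

X̄ = 41.51 mm, Ȳ = 57.41 mm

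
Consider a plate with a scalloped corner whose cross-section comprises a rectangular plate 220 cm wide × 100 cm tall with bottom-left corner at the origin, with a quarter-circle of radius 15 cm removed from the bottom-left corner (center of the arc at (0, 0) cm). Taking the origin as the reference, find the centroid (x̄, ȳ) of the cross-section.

plate: A = 220 × 100 = 22000.00, centroid at (110.00, 50.00).
removed quarter-circle: A = −¼π·15² = -176.71, centroid at (6.37, 6.37).
ΣA = 21823.29 cm²
ΣAx̄ = (22000.00)(110.00) + (-176.71)(6.37) = 2418875.00 cm³
ΣAȳ = (22000.00)(50.00) + (-176.71)(6.37) = 1098875.00 cm³
x̄ = 2418875.00 / 21823.29 = 110.84 cm
ȳ = 1098875.00 / 21823.29 = 50.35 cm

x̄ = 110.84 cm, ȳ = 50.35 cm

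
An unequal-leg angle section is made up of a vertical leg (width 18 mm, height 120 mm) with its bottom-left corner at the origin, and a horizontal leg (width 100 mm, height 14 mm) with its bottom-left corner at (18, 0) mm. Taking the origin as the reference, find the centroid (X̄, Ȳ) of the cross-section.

X̄ = 32.20 mm, Ȳ = 39.16 mm

Part | A | x̄ᵢ | ȳᵢ | A·x̄ᵢ | A·ȳᵢ
vertical leg | 2160.00 | 9.00 | 60.00 | 19440.00 | 129600.00
horizontal leg | 1400.00 | 68.00 | 7.00 | 95200.00 | 9800.00
Σ | 3560.00 |  |  | 114640.00 | 139400.00
X̄ = 114640.00 / 3560.00 = 32.20 mm
Ȳ = 139400.00 / 3560.00 = 39.16 mm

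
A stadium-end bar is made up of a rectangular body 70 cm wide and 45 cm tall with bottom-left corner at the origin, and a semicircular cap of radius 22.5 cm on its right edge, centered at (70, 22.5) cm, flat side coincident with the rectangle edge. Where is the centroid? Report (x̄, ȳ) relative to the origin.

Part | A | x̄ᵢ | ȳᵢ | A·x̄ᵢ | A·ȳᵢ
rectangular body | 3150.00 | 35.00 | 22.50 | 110250.00 | 70875.00
semicircular end | 795.22 | 79.55 | 22.50 | 63258.84 | 17892.35
Σ | 3945.22 |  |  | 173508.84 | 88767.35
x̄ = 173508.84 / 3945.22 = 43.98 cm
ȳ = 88767.35 / 3945.22 = 22.50 cm

x̄ = 43.98 cm, ȳ = 22.50 cm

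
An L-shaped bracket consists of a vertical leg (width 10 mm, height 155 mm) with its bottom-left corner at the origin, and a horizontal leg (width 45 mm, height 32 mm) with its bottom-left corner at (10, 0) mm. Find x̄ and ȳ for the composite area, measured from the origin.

vertical leg: A = 10 × 155 = 1550.00, centroid at (5.00, 77.50).
horizontal leg: A = 45 × 32 = 1440.00, centroid at (32.50, 16.00).
ΣA = 2990.00 mm², ΣAx̄ = 54550.00 mm³, ΣAȳ = 143165.00 mm³.
x̄ = 54550.00/2990.00 = 18.24 mm; ȳ = 143165.00/2990.00 = 47.88 mm.

x̄ = 18.24 mm, ȳ = 47.88 mm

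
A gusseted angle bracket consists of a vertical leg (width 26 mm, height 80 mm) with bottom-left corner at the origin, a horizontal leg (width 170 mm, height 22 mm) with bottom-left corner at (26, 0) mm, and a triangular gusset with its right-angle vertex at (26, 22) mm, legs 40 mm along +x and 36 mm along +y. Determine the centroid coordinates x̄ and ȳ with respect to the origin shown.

x̄ = 71.94 mm, ȳ = 22.76 mm

vertical leg: A = 26 × 80 = 2080.00, centroid at (13.00, 40.00).
horizontal leg: A = 170 × 22 = 3740.00, centroid at (111.00, 11.00).
gusset: A = ½·40·36 = 720.00, centroid at (39.33, 34.00).
ΣA = 6540.00 mm², ΣAx̄ = 470500.00 mm³, ΣAȳ = 148820.00 mm³.
x̄ = 470500.00/6540.00 = 71.94 mm; ȳ = 148820.00/6540.00 = 22.76 mm.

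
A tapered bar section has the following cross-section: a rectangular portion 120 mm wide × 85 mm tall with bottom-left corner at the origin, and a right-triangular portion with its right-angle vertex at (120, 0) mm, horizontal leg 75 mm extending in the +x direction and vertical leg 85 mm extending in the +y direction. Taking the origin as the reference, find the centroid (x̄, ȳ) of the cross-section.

x̄ = 80.24 mm, ȳ = 39.13 mm

rectangular portion: A = 120 × 85 = 10200.00, centroid at (60.00, 42.50).
triangular portion: A = ½·75·85 = 3187.50, centroid at (145.00, 28.33).
ΣA = 13387.50 mm², ΣAx̄ = 1074187.50 mm³, ΣAȳ = 523812.50 mm³.
x̄ = 1074187.50/13387.50 = 80.24 mm; ȳ = 523812.50/13387.50 = 39.13 mm.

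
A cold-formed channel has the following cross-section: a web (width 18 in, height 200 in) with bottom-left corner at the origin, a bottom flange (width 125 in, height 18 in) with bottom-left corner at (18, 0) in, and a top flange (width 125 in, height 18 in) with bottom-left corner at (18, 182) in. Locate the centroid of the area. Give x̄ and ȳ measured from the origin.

web: A = 18 × 200 = 3600.00, centroid at (9.00, 100.00).
bottom flange: A = 125 × 18 = 2250.00, centroid at (80.50, 9.00).
top flange: A = 125 × 18 = 2250.00, centroid at (80.50, 191.00).
ΣA = 8100.00 in²
ΣAx̄ = (3600.00)(9.00) + (2250.00)(80.50) + (2250.00)(80.50) = 394650.00 in³
ΣAȳ = (3600.00)(100.00) + (2250.00)(9.00) + (2250.00)(191.00) = 810000.00 in³
x̄ = 394650.00 / 8100.00 = 48.72 in
ȳ = 810000.00 / 8100.00 = 100.00 in

x̄ = 48.72 in, ȳ = 100.00 in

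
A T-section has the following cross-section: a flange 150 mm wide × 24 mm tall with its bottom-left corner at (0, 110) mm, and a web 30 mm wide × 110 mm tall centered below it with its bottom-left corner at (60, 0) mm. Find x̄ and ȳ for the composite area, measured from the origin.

web: A = 30 × 110 = 3300.00, centroid at (75.00, 55.00).
flange: A = 150 × 24 = 3600.00, centroid at (75.00, 122.00).
ΣA = 6900.00 mm²
ΣAx̄ = (3300.00)(75.00) + (3600.00)(75.00) = 517500.00 mm³
ΣAȳ = (3300.00)(55.00) + (3600.00)(122.00) = 620700.00 mm³
x̄ = 517500.00 / 6900.00 = 75.00 mm
ȳ = 620700.00 / 6900.00 = 89.96 mm

x̄ = 75.00 mm, ȳ = 89.96 mm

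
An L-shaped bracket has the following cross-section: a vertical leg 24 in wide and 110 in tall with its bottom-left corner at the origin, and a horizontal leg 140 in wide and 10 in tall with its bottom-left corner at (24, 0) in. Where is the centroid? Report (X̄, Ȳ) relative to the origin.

vertical leg: A = 24 × 110 = 2640.00, centroid at (12.00, 55.00).
horizontal leg: A = 140 × 10 = 1400.00, centroid at (94.00, 5.00).
ΣA = 4040.00 in², ΣAX̄ = 163280.00 in³, ΣAȲ = 152200.00 in³.
X̄ = 163280.00/4040.00 = 40.42 in; Ȳ = 152200.00/4040.00 = 37.67 in.

X̄ = 40.42 in, Ȳ = 37.67 in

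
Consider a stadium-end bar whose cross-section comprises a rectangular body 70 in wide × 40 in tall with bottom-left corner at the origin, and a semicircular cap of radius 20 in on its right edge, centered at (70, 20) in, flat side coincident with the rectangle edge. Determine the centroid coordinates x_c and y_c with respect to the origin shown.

x_c = 42.97 in, y_c = 20.00 in

Part | A | x̄ᵢ | ȳᵢ | A·x̄ᵢ | A·ȳᵢ
rectangular body | 2800.00 | 35.00 | 20.00 | 98000.00 | 56000.00
semicircular end | 628.32 | 78.49 | 20.00 | 49315.63 | 12566.37
Σ | 3428.32 |  |  | 147315.63 | 68566.37
x_c = 147315.63 / 3428.32 = 42.97 in
y_c = 68566.37 / 3428.32 = 20.00 in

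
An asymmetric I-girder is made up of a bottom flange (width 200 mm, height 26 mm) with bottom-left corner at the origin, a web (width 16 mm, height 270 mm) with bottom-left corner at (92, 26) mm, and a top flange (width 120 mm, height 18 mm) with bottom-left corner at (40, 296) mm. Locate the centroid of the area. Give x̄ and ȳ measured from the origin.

bottom flange: A = 200 × 26 = 5200.00, centroid at (100.00, 13.00).
web: A = 16 × 270 = 4320.00, centroid at (100.00, 161.00).
top flange: A = 120 × 18 = 2160.00, centroid at (100.00, 305.00).
ΣA = 11680.00 mm², ΣAx̄ = 1168000.00 mm³, ΣAȳ = 1421920.00 mm³.
x̄ = 1168000.00/11680.00 = 100.00 mm; ȳ = 1421920.00/11680.00 = 121.74 mm.

x̄ = 100.00 mm, ȳ = 121.74 mm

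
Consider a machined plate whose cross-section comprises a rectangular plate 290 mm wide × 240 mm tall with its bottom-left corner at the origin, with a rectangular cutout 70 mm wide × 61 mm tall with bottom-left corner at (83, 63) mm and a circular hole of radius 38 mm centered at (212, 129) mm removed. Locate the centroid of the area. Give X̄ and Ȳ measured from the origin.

X̄ = 141.90 mm, Ȳ = 121.19 mm

plate: A = 290 × 240 = 69600.00, centroid at (145.00, 120.00).
hole 1: A = −(70 × 61) = -4270.00, centroid at (118.00, 93.50).
hole 2: A = −π·38² = -4536.46, centroid at (212.00, 129.00).
ΣA = 60793.54 mm², ΣAX̄ = 8626410.52 mm³, ΣAȲ = 7367551.69 mm³.
X̄ = 8626410.52/60793.54 = 141.90 mm; Ȳ = 7367551.69/60793.54 = 121.19 mm.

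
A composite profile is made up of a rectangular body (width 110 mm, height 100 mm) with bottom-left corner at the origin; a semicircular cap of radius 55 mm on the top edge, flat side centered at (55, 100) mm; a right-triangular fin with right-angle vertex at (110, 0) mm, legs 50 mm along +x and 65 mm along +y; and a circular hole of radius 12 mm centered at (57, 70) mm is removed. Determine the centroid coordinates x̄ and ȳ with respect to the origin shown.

x̄ = 61.83 mm, ȳ = 67.34 mm

Part | A | x̄ᵢ | ȳᵢ | A·x̄ᵢ | A·ȳᵢ
rectangular body | 11000.00 | 55.00 | 50.00 | 605000.00 | 550000.00
semicircular top | 4751.66 | 55.00 | 123.34 | 261341.24 | 586082.56
triangular fin | 1625.00 | 126.67 | 21.67 | 205833.33 | 35208.33
hole | -452.39 | 57.00 | 70.00 | -25786.19 | -31667.25
Σ | 16924.27 |  |  | 1046388.38 | 1139623.63
x̄ = 1046388.38 / 16924.27 = 61.83 mm
ȳ = 1139623.63 / 16924.27 = 67.34 mm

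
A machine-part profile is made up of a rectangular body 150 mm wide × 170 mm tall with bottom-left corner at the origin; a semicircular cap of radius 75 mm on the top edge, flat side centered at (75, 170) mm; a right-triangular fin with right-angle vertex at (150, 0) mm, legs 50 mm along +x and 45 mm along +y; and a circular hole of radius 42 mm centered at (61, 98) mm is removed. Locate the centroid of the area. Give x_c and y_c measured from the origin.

rectangular body: A = 150 × 170 = 25500.00, centroid at (75.00, 85.00).
semicircular top: A = ½π·75² = 8835.73, centroid at (75.00, 201.83).
triangular fin: A = ½·50·45 = 1125.00, centroid at (166.67, 15.00).
hole: A = −π·42² = -5541.77, centroid at (61.00, 98.00).
ΣA = 29918.96 mm²
ΣAx_c = (25500.00)(75.00) + (8835.73)(75.00) + (1125.00)(166.67) + (-5541.77)(61.00) = 2424631.76 mm³
ΣAy_c = (25500.00)(85.00) + (8835.73)(201.83) + (1125.00)(15.00) + (-5541.77)(98.00) = 3424605.58 mm³
x_c = 2424631.76 / 29918.96 = 81.04 mm
y_c = 3424605.58 / 29918.96 = 114.46 mm

x_c = 81.04 mm, y_c = 114.46 mm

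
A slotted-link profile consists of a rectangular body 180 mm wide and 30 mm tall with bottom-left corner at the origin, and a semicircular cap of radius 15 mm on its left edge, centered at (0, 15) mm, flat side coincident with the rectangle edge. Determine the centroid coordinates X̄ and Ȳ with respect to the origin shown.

Part | A | x̄ᵢ | ȳᵢ | A·x̄ᵢ | A·ȳᵢ
rectangular body | 5400.00 | 90.00 | 15.00 | 486000.00 | 81000.00
semicircular end | 353.43 | -6.37 | 15.00 | -2250.00 | 5301.44
Σ | 5753.43 |  |  | 483750.00 | 86301.44
X̄ = 483750.00 / 5753.43 = 84.08 mm
Ȳ = 86301.44 / 5753.43 = 15.00 mm

X̄ = 84.08 mm, Ȳ = 15.00 mm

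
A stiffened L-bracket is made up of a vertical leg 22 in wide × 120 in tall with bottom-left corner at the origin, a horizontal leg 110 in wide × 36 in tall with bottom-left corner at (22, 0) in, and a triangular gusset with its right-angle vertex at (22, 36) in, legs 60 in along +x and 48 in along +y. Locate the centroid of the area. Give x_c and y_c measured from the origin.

x_c = 49.06 in, y_c = 37.88 in

vertical leg: A = 22 × 120 = 2640.00, centroid at (11.00, 60.00).
horizontal leg: A = 110 × 36 = 3960.00, centroid at (77.00, 18.00).
gusset: A = ½·60·48 = 1440.00, centroid at (42.00, 52.00).
ΣA = 8040.00 in²
ΣAx_c = (2640.00)(11.00) + (3960.00)(77.00) + (1440.00)(42.00) = 394440.00 in³
ΣAy_c = (2640.00)(60.00) + (3960.00)(18.00) + (1440.00)(52.00) = 304560.00 in³
x_c = 394440.00 / 8040.00 = 49.06 in
y_c = 304560.00 / 8040.00 = 37.88 in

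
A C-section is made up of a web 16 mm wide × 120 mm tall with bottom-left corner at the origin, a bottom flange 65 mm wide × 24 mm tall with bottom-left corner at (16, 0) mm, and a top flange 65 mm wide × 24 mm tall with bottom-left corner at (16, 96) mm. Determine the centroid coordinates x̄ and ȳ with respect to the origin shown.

Part | A | x̄ᵢ | ȳᵢ | A·x̄ᵢ | A·ȳᵢ
web | 1920.00 | 8.00 | 60.00 | 15360.00 | 115200.00
bottom flange | 1560.00 | 48.50 | 12.00 | 75660.00 | 18720.00
top flange | 1560.00 | 48.50 | 108.00 | 75660.00 | 168480.00
Σ | 5040.00 |  |  | 166680.00 | 302400.00
x̄ = 166680.00 / 5040.00 = 33.07 mm
ȳ = 302400.00 / 5040.00 = 60.00 mm

x̄ = 33.07 mm, ȳ = 60.00 mm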